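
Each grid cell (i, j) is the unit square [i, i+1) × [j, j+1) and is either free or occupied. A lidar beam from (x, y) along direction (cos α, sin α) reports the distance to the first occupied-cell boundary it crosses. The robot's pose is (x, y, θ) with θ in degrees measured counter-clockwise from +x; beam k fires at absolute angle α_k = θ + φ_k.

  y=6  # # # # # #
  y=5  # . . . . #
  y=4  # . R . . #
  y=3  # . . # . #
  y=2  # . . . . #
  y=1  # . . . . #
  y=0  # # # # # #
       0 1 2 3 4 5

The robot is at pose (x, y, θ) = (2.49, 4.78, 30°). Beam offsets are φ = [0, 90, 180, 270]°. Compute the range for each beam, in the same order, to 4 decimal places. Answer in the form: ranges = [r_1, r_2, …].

ranges = [2.4400, 1.4087, 1.7205, 1.0200]

beam 1: φ=0°, α=30°
  d=(0.8660,0.5000)  start (2,4)  tX=0.5889 tY=0.4400  stride 1/|dx|=1.1547 1/|dy|=2.0000
    cross y-line → (2,5), t=0.4400
    cross x-line → (3,5), t=0.5889
    cross x-line → (4,5), t=1.7436
    cross y-line → (4,6), t=2.4400 (wall)
  → r_1 = 2.4400
beam 2: φ=90°, α=120°
  d=(-0.5000,0.8660)  start (2,4)  tX=0.9800 tY=0.2540  stride 1/|dx|=2.0000 1/|dy|=1.1547
    cross y-line → (2,5), t=0.2540
    cross x-line → (1,5), t=0.9800
    cross y-line → (1,6), t=1.4087 (wall)
  → r_2 = 1.4087
beam 3: φ=180°, α=210°
  d=(-0.8660,-0.5000)  start (2,4)  tX=0.5658 tY=1.5600  stride 1/|dx|=1.1547 1/|dy|=2.0000
    cross x-line → (1,4), t=0.5658
    cross y-line → (1,3), t=1.5600
    cross x-line → (0,3), t=1.7205 (wall)
  → r_3 = 1.7205
beam 4: φ=270°, α=300°
  d=(0.5000,-0.8660)  start (2,4)  tX=1.0200 tY=0.9007  stride 1/|dx|=2.0000 1/|dy|=1.1547
    cross y-line → (2,3), t=0.9007
    cross x-line → (3,3), t=1.0200 (wall)
  → r_4 = 1.0200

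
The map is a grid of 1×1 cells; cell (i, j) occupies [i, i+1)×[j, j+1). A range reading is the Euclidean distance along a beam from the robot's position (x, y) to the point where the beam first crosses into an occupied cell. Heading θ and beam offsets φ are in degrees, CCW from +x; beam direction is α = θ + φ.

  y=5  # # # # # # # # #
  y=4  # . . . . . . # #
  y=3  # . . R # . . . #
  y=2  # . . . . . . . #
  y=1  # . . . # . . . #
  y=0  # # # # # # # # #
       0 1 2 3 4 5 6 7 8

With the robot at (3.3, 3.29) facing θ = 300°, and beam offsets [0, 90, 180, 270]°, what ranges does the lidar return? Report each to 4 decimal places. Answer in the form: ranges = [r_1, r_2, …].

ranges = [1.4896, 0.8083, 1.9745, 2.6558]

beam 1: φ=0°, α=300°
  direction (0.5000, -0.8660); cell (3,3); t to first gridline: x 1.4000, y 0.3349 (then +2.0000 / +1.1547)
    (3,2) via y @ 0.3349
    (4,2) via x @ 1.4000
    (4,1) via y @ 1.4896  # hit
  → r_1 = 1.4896
beam 2: φ=90°, α=30°
  direction (0.8660, 0.5000); cell (3,3); t to first gridline: x 0.8083, y 1.4200 (then +1.1547 / +2.0000)
    (4,3) via x @ 0.8083  # hit
  → r_2 = 0.8083
beam 3: φ=180°, α=120°
  direction (-0.5000, 0.8660); cell (3,3); t to first gridline: x 0.6000, y 0.8198 (then +2.0000 / +1.1547)
    (2,3) via x @ 0.6000
    (2,4) via y @ 0.8198
    (2,5) via y @ 1.9745  # hit
  → r_3 = 1.9745
beam 4: φ=270°, α=210°
  direction (-0.8660, -0.5000); cell (3,3); t to first gridline: x 0.3464, y 0.5800 (then +1.1547 / +2.0000)
    (2,3) via x @ 0.3464
    (2,2) via y @ 0.5800
    (1,2) via x @ 1.5011
    (1,1) via y @ 2.5800
    (0,1) via x @ 2.6558  # hit
  → r_4 = 2.6558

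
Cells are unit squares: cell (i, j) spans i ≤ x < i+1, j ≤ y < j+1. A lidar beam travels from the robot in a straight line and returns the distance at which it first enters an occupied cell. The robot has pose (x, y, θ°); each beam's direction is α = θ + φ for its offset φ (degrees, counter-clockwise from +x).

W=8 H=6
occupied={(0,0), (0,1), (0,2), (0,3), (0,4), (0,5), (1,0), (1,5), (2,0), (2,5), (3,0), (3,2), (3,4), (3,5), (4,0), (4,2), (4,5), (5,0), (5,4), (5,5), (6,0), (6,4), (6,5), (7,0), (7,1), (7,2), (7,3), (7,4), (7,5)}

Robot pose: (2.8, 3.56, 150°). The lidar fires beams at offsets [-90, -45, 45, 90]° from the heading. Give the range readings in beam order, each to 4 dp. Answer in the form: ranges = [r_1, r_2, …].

ranges = [0.5081, 1.4908, 1.8635, 2.9560]

beam 1: φ=-90°, α=60°
  d=(0.5000,0.8660)  start (2,3)  tX=0.4000 tY=0.5081  stride 1/|dx|=2.0000 1/|dy|=1.1547
    cross x-line → (3,3), t=0.4000
    cross y-line → (3,4), t=0.5081 (wall)
  → r_1 = 0.5081
beam 2: φ=-45°, α=105°
  d=(-0.2588,0.9659)  start (2,3)  tX=3.0910 tY=0.4555  stride 1/|dx|=3.8637 1/|dy|=1.0353
    cross y-line → (2,4), t=0.4555
    cross y-line → (2,5), t=1.4908 (wall)
  → r_2 = 1.4908
beam 3: φ=45°, α=195°
  d=(-0.9659,-0.2588)  start (2,3)  tX=0.8282 tY=2.1637  stride 1/|dx|=1.0353 1/|dy|=3.8637
    cross x-line → (1,3), t=0.8282
    cross x-line → (0,3), t=1.8635 (wall)
  → r_3 = 1.8635
beam 4: φ=90°, α=240°
  d=(-0.5000,-0.8660)  start (2,3)  tX=1.6000 tY=0.6466  stride 1/|dx|=2.0000 1/|dy|=1.1547
    cross y-line → (2,2), t=0.6466
    cross x-line → (1,2), t=1.6000
    cross y-line → (1,1), t=1.8013
    cross y-line → (1,0), t=2.9560 (wall)
  → r_4 = 2.9560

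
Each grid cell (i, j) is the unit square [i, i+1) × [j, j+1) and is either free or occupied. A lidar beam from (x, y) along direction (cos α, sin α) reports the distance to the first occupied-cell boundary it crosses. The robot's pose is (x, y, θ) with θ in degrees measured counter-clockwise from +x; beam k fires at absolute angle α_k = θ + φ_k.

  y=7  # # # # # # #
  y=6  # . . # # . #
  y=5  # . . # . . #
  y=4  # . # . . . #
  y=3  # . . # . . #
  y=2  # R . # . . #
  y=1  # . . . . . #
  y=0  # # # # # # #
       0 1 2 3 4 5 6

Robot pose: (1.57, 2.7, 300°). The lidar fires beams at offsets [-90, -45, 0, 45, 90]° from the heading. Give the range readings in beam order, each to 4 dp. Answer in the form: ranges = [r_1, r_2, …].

ranges = [0.6582, 1.7600, 1.9630, 1.4804, 1.6512]

beam 1: φ=-90°, α=210°
  dir = (cos 210°, sin 210°) = (-0.8660, -0.5000); from cell (1,2)
  next x-line at t=0.6582, next y-line at t=1.4000; Δt_x=1.1547, Δt_y=2.0000
    x: enter (0,2) at t=0.6582 ← occupied
  → r_1 = 0.6582
beam 2: φ=-45°, α=255°
  dir = (cos 255°, sin 255°) = (-0.2588, -0.9659); from cell (1,2)
  next x-line at t=2.2023, next y-line at t=0.7247; Δt_x=3.8637, Δt_y=1.0353
    y: enter (1,1) at t=0.7247
    y: enter (1,0) at t=1.7600 ← occupied
  → r_2 = 1.7600
beam 3: φ=0°, α=300°
  dir = (cos 300°, sin 300°) = (0.5000, -0.8660); from cell (1,2)
  next x-line at t=0.8600, next y-line at t=0.8083; Δt_x=2.0000, Δt_y=1.1547
    y: enter (1,1) at t=0.8083
    x: enter (2,1) at t=0.8600
    y: enter (2,0) at t=1.9630 ← occupied
  → r_3 = 1.9630
beam 4: φ=45°, α=345°
  dir = (cos 345°, sin 345°) = (0.9659, -0.2588); from cell (1,2)
  next x-line at t=0.4452, next y-line at t=2.7046; Δt_x=1.0353, Δt_y=3.8637
    x: enter (2,2) at t=0.4452
    x: enter (3,2) at t=1.4804 ← occupied
  → r_4 = 1.4804
beam 5: φ=90°, α=30°
  dir = (cos 30°, sin 30°) = (0.8660, 0.5000); from cell (1,2)
  next x-line at t=0.4965, next y-line at t=0.6000; Δt_x=1.1547, Δt_y=2.0000
    x: enter (2,2) at t=0.4965
    y: enter (2,3) at t=0.6000
    x: enter (3,3) at t=1.6512 ← occupied
  → r_5 = 1.6512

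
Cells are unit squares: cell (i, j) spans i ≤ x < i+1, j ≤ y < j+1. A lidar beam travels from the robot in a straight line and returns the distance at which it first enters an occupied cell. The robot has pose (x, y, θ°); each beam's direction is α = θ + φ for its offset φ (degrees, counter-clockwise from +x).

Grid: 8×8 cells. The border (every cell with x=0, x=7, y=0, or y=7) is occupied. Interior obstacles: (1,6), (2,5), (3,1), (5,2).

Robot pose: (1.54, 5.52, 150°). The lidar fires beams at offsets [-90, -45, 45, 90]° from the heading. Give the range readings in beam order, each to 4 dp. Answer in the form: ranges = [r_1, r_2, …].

beam 1: φ=-90°, α=60°
  dir = (cos 60°, sin 60°) = (0.5000, 0.8660); from cell (1,5)
  next x-line at t=0.9200, next y-line at t=0.5543; Δt_x=2.0000, Δt_y=1.1547
    y: enter (1,6) at t=0.5543 ← occupied
  → r_1 = 0.5543
beam 2: φ=-45°, α=105°
  dir = (cos 105°, sin 105°) = (-0.2588, 0.9659); from cell (1,5)
  next x-line at t=2.0864, next y-line at t=0.4969; Δt_x=3.8637, Δt_y=1.0353
    y: enter (1,6) at t=0.4969 ← occupied
  → r_2 = 0.4969
beam 3: φ=45°, α=195°
  dir = (cos 195°, sin 195°) = (-0.9659, -0.2588); from cell (1,5)
  next x-line at t=0.5590, next y-line at t=2.0091; Δt_x=1.0353, Δt_y=3.8637
    x: enter (0,5) at t=0.5590 ← occupied
  → r_3 = 0.5590
beam 4: φ=90°, α=240°
  dir = (cos 240°, sin 240°) = (-0.5000, -0.8660); from cell (1,5)
  next x-line at t=1.0800, next y-line at t=0.6004; Δt_x=2.0000, Δt_y=1.1547
    y: enter (1,4) at t=0.6004
    x: enter (0,4) at t=1.0800 ← occupied
  → r_4 = 1.0800

ranges = [0.5543, 0.4969, 0.5590, 1.0800]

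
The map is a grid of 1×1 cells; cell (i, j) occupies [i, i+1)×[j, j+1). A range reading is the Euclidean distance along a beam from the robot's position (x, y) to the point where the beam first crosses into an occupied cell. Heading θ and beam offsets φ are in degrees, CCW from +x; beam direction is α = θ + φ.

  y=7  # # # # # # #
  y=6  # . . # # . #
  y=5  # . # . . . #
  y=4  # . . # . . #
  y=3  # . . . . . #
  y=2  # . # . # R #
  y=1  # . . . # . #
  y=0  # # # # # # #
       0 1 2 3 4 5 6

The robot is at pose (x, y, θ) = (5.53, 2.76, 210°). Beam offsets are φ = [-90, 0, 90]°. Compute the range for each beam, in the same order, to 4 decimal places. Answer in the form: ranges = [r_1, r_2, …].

ranges = [3.7412, 0.6120, 0.9400]

beam 1: φ=-90°, α=120°
  d=(-0.5000,0.8660)  start (5,2)  tX=1.0600 tY=0.2771  stride 1/|dx|=2.0000 1/|dy|=1.1547
    cross y-line → (5,3), t=0.2771
    cross x-line → (4,3), t=1.0600
    cross y-line → (4,4), t=1.4318
    cross y-line → (4,5), t=2.5865
    cross x-line → (3,5), t=3.0600
    cross y-line → (3,6), t=3.7412 (wall)
  → r_1 = 3.7412
beam 2: φ=0°, α=210°
  d=(-0.8660,-0.5000)  start (5,2)  tX=0.6120 tY=1.5200  stride 1/|dx|=1.1547 1/|dy|=2.0000
    cross x-line → (4,2), t=0.6120 (wall)
  → r_2 = 0.6120
beam 3: φ=90°, α=300°
  d=(0.5000,-0.8660)  start (5,2)  tX=0.9400 tY=0.8776  stride 1/|dx|=2.0000 1/|dy|=1.1547
    cross y-line → (5,1), t=0.8776
    cross x-line → (6,1), t=0.9400 (wall)
  → r_3 = 0.9400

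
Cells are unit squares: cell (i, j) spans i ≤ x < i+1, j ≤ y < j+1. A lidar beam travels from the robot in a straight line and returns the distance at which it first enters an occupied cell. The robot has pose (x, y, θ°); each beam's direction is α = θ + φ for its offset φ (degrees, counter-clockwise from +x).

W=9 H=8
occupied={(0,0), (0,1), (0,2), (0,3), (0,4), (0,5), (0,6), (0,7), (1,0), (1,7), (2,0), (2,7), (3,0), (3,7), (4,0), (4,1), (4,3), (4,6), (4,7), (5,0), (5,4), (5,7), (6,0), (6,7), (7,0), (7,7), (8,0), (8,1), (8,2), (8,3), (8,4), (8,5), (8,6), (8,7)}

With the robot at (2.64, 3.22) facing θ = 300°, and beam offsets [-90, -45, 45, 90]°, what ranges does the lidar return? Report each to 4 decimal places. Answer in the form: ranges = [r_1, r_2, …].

ranges = [1.8937, 2.2983, 5.5491, 2.7251]

beam 1: φ=-90°, α=210°
  direction (-0.8660, -0.5000); cell (2,3); t to first gridline: x 0.7390, y 0.4400 (then +1.1547 / +2.0000)
    (2,2) via y @ 0.4400
    (1,2) via x @ 0.7390
    (0,2) via x @ 1.8937  # hit
  → r_1 = 1.8937
beam 2: φ=-45°, α=255°
  direction (-0.2588, -0.9659); cell (2,3); t to first gridline: x 2.4728, y 0.2278 (then +3.8637 / +1.0353)
    (2,2) via y @ 0.2278
    (2,1) via y @ 1.2630
    (2,0) via y @ 2.2983  # hit
  → r_2 = 2.2983
beam 3: φ=45°, α=345°
  direction (0.9659, -0.2588); cell (2,3); t to first gridline: x 0.3727, y 0.8500 (then +1.0353 / +3.8637)
    (3,3) via x @ 0.3727
    (3,2) via y @ 0.8500
    (4,2) via x @ 1.4080
    (5,2) via x @ 2.4433
    (6,2) via x @ 3.4785
    (7,2) via x @ 4.5138
    (7,1) via y @ 4.7137
    (8,1) via x @ 5.5491  # hit
  → r_3 = 5.5491
beam 4: φ=90°, α=30°
  direction (0.8660, 0.5000); cell (2,3); t to first gridline: x 0.4157, y 1.5600 (then +1.1547 / +2.0000)
    (3,3) via x @ 0.4157
    (3,4) via y @ 1.5600
    (4,4) via x @ 1.5704
    (5,4) via x @ 2.7251  # hit
  → r_4 = 2.7251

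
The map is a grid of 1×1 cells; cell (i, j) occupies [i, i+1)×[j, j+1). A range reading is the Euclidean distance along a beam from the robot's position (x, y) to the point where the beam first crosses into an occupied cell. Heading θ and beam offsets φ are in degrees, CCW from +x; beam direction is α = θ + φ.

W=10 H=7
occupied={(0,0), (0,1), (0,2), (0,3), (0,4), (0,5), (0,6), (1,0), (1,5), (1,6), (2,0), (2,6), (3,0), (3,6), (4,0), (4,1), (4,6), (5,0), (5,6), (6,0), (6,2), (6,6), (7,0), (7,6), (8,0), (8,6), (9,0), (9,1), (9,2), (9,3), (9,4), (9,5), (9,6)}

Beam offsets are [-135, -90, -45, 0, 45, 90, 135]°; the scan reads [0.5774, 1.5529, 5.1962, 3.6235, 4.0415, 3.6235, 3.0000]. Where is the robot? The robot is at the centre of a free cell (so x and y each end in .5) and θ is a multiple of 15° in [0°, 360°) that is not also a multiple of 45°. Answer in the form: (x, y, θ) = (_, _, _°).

Candidates: 37 free-cell centres × 16 headings = 592 poses. Raycast each; keep the one whose scan matches to 4 dp.
  (2.5, 3.5, 240°): beam 1 = 1.9319 ≠ 0.5774 ✗
  (6.5, 1.5, 285°): beam 1 = 6.3509 ≠ 0.5774 ✗
  (7.5, 3.5, 345°): beam 1 = 1.0000 ≠ 0.5774 ✗
  (4.5, 4.5, 165°): beam 1 = 3.0000 ≠ 0.5774 ✗
  …
  (4.5, 2.5, 75°): r_1=0.5774, r_2=1.5529, r_3=5.1962, r_4=3.6235, r_5=4.0415, r_6=3.6235, r_7=3.0000 — all match ✓
Unique over the lattice → pose = (4.5, 2.5, 75°).

(x, y, θ) = (4.5, 2.5, 75°)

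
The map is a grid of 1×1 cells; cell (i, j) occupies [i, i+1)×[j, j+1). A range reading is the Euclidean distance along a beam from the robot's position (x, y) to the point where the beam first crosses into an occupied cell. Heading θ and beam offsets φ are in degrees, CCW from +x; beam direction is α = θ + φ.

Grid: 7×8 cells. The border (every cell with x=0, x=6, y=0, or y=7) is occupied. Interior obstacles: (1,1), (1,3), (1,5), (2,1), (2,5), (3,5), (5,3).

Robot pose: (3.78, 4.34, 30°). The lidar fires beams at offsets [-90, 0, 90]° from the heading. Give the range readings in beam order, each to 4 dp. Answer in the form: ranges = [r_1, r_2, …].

ranges = [3.8567, 2.5634, 0.7621]

beam 1: φ=-90°, α=300°
  d=(0.5000,-0.8660)  start (3,4)  tX=0.4400 tY=0.3926  stride 1/|dx|=2.0000 1/|dy|=1.1547
    cross y-line → (3,3), t=0.3926
    cross x-line → (4,3), t=0.4400
    cross y-line → (4,2), t=1.5473
    cross x-line → (5,2), t=2.4400
    cross y-line → (5,1), t=2.7020
    cross y-line → (5,0), t=3.8567 (wall)
  → r_1 = 3.8567
beam 2: φ=0°, α=30°
  d=(0.8660,0.5000)  start (3,4)  tX=0.2540 tY=1.3200  stride 1/|dx|=1.1547 1/|dy|=2.0000
    cross x-line → (4,4), t=0.2540
    cross y-line → (4,5), t=1.3200
    cross x-line → (5,5), t=1.4087
    cross x-line → (6,5), t=2.5634 (wall)
  → r_2 = 2.5634
beam 3: φ=90°, α=120°
  d=(-0.5000,0.8660)  start (3,4)  tX=1.5600 tY=0.7621  stride 1/|dx|=2.0000 1/|dy|=1.1547
    cross y-line → (3,5), t=0.7621 (wall)
  → r_3 = 0.7621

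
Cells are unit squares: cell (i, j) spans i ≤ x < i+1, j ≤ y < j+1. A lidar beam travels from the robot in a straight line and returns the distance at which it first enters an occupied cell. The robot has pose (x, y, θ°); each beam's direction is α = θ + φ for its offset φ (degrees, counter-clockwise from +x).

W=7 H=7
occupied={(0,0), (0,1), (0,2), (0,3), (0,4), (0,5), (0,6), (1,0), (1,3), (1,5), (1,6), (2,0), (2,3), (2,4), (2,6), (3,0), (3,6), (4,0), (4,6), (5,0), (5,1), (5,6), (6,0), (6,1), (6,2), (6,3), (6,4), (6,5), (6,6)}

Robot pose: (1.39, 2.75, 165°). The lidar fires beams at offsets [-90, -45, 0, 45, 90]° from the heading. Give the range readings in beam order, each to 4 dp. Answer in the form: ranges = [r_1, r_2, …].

ranges = [0.2588, 0.2887, 0.4038, 0.4503, 1.5068]

beam 1: φ=-90°, α=75°
  d=(0.2588,0.9659)  start (1,2)  tX=2.3569 tY=0.2588  stride 1/|dx|=3.8637 1/|dy|=1.0353
    cross y-line → (1,3), t=0.2588 (wall)
  → r_1 = 0.2588
beam 2: φ=-45°, α=120°
  d=(-0.5000,0.8660)  start (1,2)  tX=0.7800 tY=0.2887  stride 1/|dx|=2.0000 1/|dy|=1.1547
    cross y-line → (1,3), t=0.2887 (wall)
  → r_2 = 0.2887
beam 3: φ=0°, α=165°
  d=(-0.9659,0.2588)  start (1,2)  tX=0.4038 tY=0.9659  stride 1/|dx|=1.0353 1/|dy|=3.8637
    cross x-line → (0,2), t=0.4038 (wall)
  → r_3 = 0.4038
beam 4: φ=45°, α=210°
  d=(-0.8660,-0.5000)  start (1,2)  tX=0.4503 tY=1.5000  stride 1/|dx|=1.1547 1/|dy|=2.0000
    cross x-line → (0,2), t=0.4503 (wall)
  → r_4 = 0.4503
beam 5: φ=90°, α=255°
  d=(-0.2588,-0.9659)  start (1,2)  tX=1.5068 tY=0.7765  stride 1/|dx|=3.8637 1/|dy|=1.0353
    cross y-line → (1,1), t=0.7765
    cross x-line → (0,1), t=1.5068 (wall)
  → r_5 = 1.5068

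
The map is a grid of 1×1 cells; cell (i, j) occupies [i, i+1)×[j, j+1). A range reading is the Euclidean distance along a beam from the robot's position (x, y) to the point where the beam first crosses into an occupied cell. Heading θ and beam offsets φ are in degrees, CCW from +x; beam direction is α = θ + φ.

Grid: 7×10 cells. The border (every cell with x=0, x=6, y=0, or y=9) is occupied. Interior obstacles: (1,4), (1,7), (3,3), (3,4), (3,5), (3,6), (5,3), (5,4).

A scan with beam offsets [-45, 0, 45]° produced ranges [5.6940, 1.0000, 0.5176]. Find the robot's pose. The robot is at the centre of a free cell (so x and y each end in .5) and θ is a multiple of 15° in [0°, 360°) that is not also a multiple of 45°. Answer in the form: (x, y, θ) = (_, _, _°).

Enumerate (i+0.5, j+0.5, θ) over the 32 free cells and 16 admissible headings. For each, cast all 3 beams and compare to the given ranges.
  (1.5, 8.5, 255°): beam 1 = 0.5774 ≠ 5.6940 ✗
  (2.5, 8.5, 300°): beam 1 = 3.6235 ≠ 5.6940 ✗
  (1.5, 3.5, 330°): beam 1 = 2.5882 ≠ 5.6940 ✗
  (3.5, 7.5, 30°): beam 1 = 2.5882 ≠ 5.6940 ✗
  (1.5, 2.5, 345°): beam 1 = 1.7321 ≠ 5.6940 ✗
  …
  (4.5, 3.5, 120°): r_1=5.6940, r_2=1.0000, r_3=0.5176 — all match ✓
No second candidate reproduces the full scan.

(x, y, θ) = (4.5, 3.5, 120°)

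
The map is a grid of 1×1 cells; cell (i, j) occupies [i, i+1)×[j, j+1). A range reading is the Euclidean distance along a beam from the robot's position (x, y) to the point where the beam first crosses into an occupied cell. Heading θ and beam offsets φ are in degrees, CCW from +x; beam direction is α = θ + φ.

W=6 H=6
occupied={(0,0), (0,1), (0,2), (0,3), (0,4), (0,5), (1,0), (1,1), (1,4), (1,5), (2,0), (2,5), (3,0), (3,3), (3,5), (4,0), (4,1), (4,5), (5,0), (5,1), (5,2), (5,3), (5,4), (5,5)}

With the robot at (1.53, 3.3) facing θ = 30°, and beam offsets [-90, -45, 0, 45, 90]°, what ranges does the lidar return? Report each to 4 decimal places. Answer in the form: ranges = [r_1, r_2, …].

beam 1: φ=-90°, α=300°
  d=(0.5000,-0.8660)  start (1,3)  tX=0.9400 tY=0.3464  stride 1/|dx|=2.0000 1/|dy|=1.1547
    cross y-line → (1,2), t=0.3464
    cross x-line → (2,2), t=0.9400
    cross y-line → (2,1), t=1.5011
    cross y-line → (2,0), t=2.6558 (wall)
  → r_1 = 2.6558
beam 2: φ=-45°, α=345°
  d=(0.9659,-0.2588)  start (1,3)  tX=0.4866 tY=1.1591  stride 1/|dx|=1.0353 1/|dy|=3.8637
    cross x-line → (2,3), t=0.4866
    cross y-line → (2,2), t=1.1591
    cross x-line → (3,2), t=1.5219
    cross x-line → (4,2), t=2.5571
    cross x-line → (5,2), t=3.5924 (wall)
  → r_2 = 3.5924
beam 3: φ=0°, α=30°
  d=(0.8660,0.5000)  start (1,3)  tX=0.5427 tY=1.4000  stride 1/|dx|=1.1547 1/|dy|=2.0000
    cross x-line → (2,3), t=0.5427
    cross y-line → (2,4), t=1.4000
    cross x-line → (3,4), t=1.6974
    cross x-line → (4,4), t=2.8521
    cross y-line → (4,5), t=3.4000 (wall)
  → r_3 = 3.4000
beam 4: φ=45°, α=75°
  d=(0.2588,0.9659)  start (1,3)  tX=1.8159 tY=0.7247  stride 1/|dx|=3.8637 1/|dy|=1.0353
    cross y-line → (1,4), t=0.7247 (wall)
  → r_4 = 0.7247
beam 5: φ=90°, α=120°
  d=(-0.5000,0.8660)  start (1,3)  tX=1.0600 tY=0.8083  stride 1/|dx|=2.0000 1/|dy|=1.1547
    cross y-line → (1,4), t=0.8083 (wall)
  → r_5 = 0.8083

ranges = [2.6558, 3.5924, 3.4000, 0.7247, 0.8083]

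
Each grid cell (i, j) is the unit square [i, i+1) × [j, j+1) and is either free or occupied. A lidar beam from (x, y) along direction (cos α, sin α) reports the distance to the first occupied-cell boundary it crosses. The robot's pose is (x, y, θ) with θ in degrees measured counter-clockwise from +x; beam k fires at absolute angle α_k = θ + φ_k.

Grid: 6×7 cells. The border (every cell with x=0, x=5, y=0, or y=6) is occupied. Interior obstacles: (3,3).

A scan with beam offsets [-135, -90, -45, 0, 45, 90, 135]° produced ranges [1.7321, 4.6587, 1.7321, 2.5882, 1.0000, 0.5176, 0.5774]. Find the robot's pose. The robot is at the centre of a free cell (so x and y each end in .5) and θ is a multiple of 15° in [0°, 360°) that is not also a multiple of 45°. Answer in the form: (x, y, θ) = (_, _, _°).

(x, y, θ) = (2.5, 5.5, 345°)

Candidates: 19 free-cell centres × 16 headings = 304 poses. Raycast each; keep the one whose scan matches to 4 dp.
  (1.5, 4.5, 120°): beam 1 = 1.9319 ≠ 1.7321 ✗
  (2.5, 2.5, 195°): beam 1 = 1.0000 ≠ 1.7321 ✗
  (1.5, 5.5, 240°): beam 1 = 0.5176 ≠ 1.7321 ✗
  (2.5, 5.5, 105°): beam 1 = 2.8868 ≠ 1.7321 ✗
  …
  (2.5, 5.5, 345°): r_1=1.7321, r_2=4.6587, r_3=1.7321, r_4=2.5882, r_5=1.0000, r_6=0.5176, r_7=0.5774 — all match ✓
Unique over the lattice → pose = (2.5, 5.5, 345°).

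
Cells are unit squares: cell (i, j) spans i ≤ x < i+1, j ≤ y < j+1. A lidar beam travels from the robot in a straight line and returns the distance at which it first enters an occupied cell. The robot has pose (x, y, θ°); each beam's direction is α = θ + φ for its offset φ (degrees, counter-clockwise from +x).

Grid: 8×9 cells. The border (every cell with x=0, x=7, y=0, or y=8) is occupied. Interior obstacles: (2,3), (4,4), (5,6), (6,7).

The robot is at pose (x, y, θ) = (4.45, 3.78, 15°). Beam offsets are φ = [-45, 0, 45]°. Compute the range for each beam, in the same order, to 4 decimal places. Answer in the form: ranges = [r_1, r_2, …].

beam 1: φ=-45°, α=330°
  d=(0.8660,-0.5000)  start (4,3)  tX=0.6351 tY=1.5600  stride 1/|dx|=1.1547 1/|dy|=2.0000
    cross x-line → (5,3), t=0.6351
    cross y-line → (5,2), t=1.5600
    cross x-line → (6,2), t=1.7898
    cross x-line → (7,2), t=2.9445 (wall)
  → r_1 = 2.9445
beam 2: φ=0°, α=15°
  d=(0.9659,0.2588)  start (4,3)  tX=0.5694 tY=0.8500  stride 1/|dx|=1.0353 1/|dy|=3.8637
    cross x-line → (5,3), t=0.5694
    cross y-line → (5,4), t=0.8500
    cross x-line → (6,4), t=1.6047
    cross x-line → (7,4), t=2.6400 (wall)
  → r_2 = 2.6400
beam 3: φ=45°, α=60°
  d=(0.5000,0.8660)  start (4,3)  tX=1.1000 tY=0.2540  stride 1/|dx|=2.0000 1/|dy|=1.1547
    cross y-line → (4,4), t=0.2540 (wall)
  → r_3 = 0.2540

ranges = [2.9445, 2.6400, 0.2540]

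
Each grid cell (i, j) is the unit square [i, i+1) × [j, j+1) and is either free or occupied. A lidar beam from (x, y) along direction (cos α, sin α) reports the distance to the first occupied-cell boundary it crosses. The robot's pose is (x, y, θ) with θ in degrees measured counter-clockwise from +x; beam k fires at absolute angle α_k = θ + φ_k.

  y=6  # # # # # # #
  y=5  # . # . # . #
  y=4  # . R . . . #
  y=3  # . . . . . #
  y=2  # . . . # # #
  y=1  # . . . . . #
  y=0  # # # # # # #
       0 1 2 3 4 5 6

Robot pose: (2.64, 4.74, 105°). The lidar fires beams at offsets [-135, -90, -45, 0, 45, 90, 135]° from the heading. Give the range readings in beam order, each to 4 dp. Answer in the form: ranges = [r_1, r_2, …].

beam 1: φ=-135°, α=330°
  dir = (cos 330°, sin 330°) = (0.8660, -0.5000); from cell (2,4)
  next x-line at t=0.4157, next y-line at t=1.4800; Δt_x=1.1547, Δt_y=2.0000
    x: enter (3,4) at t=0.4157
    y: enter (3,3) at t=1.4800
    x: enter (4,3) at t=1.5704
    x: enter (5,3) at t=2.7251
    y: enter (5,2) at t=3.4800 ← occupied
  → r_1 = 3.4800
beam 2: φ=-90°, α=15°
  dir = (cos 15°, sin 15°) = (0.9659, 0.2588); from cell (2,4)
  next x-line at t=0.3727, next y-line at t=1.0046; Δt_x=1.0353, Δt_y=3.8637
    x: enter (3,4) at t=0.3727
    y: enter (3,5) at t=1.0046
    x: enter (4,5) at t=1.4080 ← occupied
  → r_2 = 1.4080
beam 3: φ=-45°, α=60°
  dir = (cos 60°, sin 60°) = (0.5000, 0.8660); from cell (2,4)
  next x-line at t=0.7200, next y-line at t=0.3002; Δt_x=2.0000, Δt_y=1.1547
    y: enter (2,5) at t=0.3002 ← occupied
  → r_3 = 0.3002
beam 4: φ=0°, α=105°
  dir = (cos 105°, sin 105°) = (-0.2588, 0.9659); from cell (2,4)
  next x-line at t=2.4728, next y-line at t=0.2692; Δt_x=3.8637, Δt_y=1.0353
    y: enter (2,5) at t=0.2692 ← occupied
  → r_4 = 0.2692
beam 5: φ=45°, α=150°
  dir = (cos 150°, sin 150°) = (-0.8660, 0.5000); from cell (2,4)
  next x-line at t=0.7390, next y-line at t=0.5200; Δt_x=1.1547, Δt_y=2.0000
    y: enter (2,5) at t=0.5200 ← occupied
  → r_5 = 0.5200
beam 6: φ=90°, α=195°
  dir = (cos 195°, sin 195°) = (-0.9659, -0.2588); from cell (2,4)
  next x-line at t=0.6626, next y-line at t=2.8591; Δt_x=1.0353, Δt_y=3.8637
    x: enter (1,4) at t=0.6626
    x: enter (0,4) at t=1.6979 ← occupied
  → r_6 = 1.6979
beam 7: φ=135°, α=240°
  dir = (cos 240°, sin 240°) = (-0.5000, -0.8660); from cell (2,4)
  next x-line at t=1.2800, next y-line at t=0.8545; Δt_x=2.0000, Δt_y=1.1547
    y: enter (2,3) at t=0.8545
    x: enter (1,3) at t=1.2800
    y: enter (1,2) at t=2.0092
    y: enter (1,1) at t=3.1639
    x: enter (0,1) at t=3.2800 ← occupied
  → r_7 = 3.2800

ranges = [3.4800, 1.4080, 0.3002, 0.2692, 0.5200, 1.6979, 3.2800]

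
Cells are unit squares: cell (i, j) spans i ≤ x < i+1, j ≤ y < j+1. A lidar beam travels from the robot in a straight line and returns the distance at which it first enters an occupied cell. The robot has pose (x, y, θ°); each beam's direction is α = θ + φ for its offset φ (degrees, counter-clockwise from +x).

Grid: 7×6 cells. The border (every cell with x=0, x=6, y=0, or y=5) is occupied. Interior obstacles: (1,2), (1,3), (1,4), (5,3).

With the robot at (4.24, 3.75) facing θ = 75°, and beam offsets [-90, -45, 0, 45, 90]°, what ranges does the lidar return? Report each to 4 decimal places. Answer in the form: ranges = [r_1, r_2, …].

beam 1: φ=-90°, α=345°
  cosα=0.9659 sinα=-0.2588 | (4,3) | tMaxX 0.7868 tMaxY 2.8978 | tΔX 1.0353 tΔY 3.8637
    t=0.7868 [x] (5,3) — stop
  → r_1 = 0.7868
beam 2: φ=-45°, α=30°
  cosα=0.8660 sinα=0.5000 | (4,3) | tMaxX 0.8776 tMaxY 0.5000 | tΔX 1.1547 tΔY 2.0000
    t=0.5000 [y] (4,4)
    t=0.8776 [x] (5,4)
    t=2.0323 [x] (6,4) — stop
  → r_2 = 2.0323
beam 3: φ=0°, α=75°
  cosα=0.2588 sinα=0.9659 | (4,3) | tMaxX 2.9364 tMaxY 0.2588 | tΔX 3.8637 tΔY 1.0353
    t=0.2588 [y] (4,4)
    t=1.2941 [y] (4,5) — stop
  → r_3 = 1.2941
beam 4: φ=45°, α=120°
  cosα=-0.5000 sinα=0.8660 | (4,3) | tMaxX 0.4800 tMaxY 0.2887 | tΔX 2.0000 tΔY 1.1547
    t=0.2887 [y] (4,4)
    t=0.4800 [x] (3,4)
    t=1.4434 [y] (3,5) — stop
  → r_4 = 1.4434
beam 5: φ=90°, α=165°
  cosα=-0.9659 sinα=0.2588 | (4,3) | tMaxX 0.2485 tMaxY 0.9659 | tΔX 1.0353 tΔY 3.8637
    t=0.2485 [x] (3,3)
    t=0.9659 [y] (3,4)
    t=1.2837 [x] (2,4)
    t=2.3190 [x] (1,4) — stop
  → r_5 = 2.3190

ranges = [0.7868, 2.0323, 1.2941, 1.4434, 2.3190]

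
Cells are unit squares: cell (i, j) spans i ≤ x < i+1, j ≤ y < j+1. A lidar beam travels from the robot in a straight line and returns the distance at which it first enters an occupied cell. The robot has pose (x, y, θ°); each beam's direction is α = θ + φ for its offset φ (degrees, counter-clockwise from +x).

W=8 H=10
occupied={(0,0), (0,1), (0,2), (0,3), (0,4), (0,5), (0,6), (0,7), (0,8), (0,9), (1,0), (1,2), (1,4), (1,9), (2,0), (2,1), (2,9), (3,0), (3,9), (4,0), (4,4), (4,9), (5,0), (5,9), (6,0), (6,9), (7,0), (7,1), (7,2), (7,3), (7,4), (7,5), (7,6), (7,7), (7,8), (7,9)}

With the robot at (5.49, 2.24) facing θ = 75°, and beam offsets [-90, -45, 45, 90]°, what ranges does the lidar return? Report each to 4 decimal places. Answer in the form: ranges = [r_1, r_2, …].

ranges = [1.5633, 1.7436, 2.0323, 4.6484]

beam 1: φ=-90°, α=345°
  cosα=0.9659 sinα=-0.2588 | (5,2) | tMaxX 0.5280 tMaxY 0.9273 | tΔX 1.0353 tΔY 3.8637
    t=0.5280 [x] (6,2)
    t=0.9273 [y] (6,1)
    t=1.5633 [x] (7,1) — stop
  → r_1 = 1.5633
beam 2: φ=-45°, α=30°
  cosα=0.8660 sinα=0.5000 | (5,2) | tMaxX 0.5889 tMaxY 1.5200 | tΔX 1.1547 tΔY 2.0000
    t=0.5889 [x] (6,2)
    t=1.5200 [y] (6,3)
    t=1.7436 [x] (7,3) — stop
  → r_2 = 1.7436
beam 3: φ=45°, α=120°
  cosα=-0.5000 sinα=0.8660 | (5,2) | tMaxX 0.9800 tMaxY 0.8776 | tΔX 2.0000 tΔY 1.1547
    t=0.8776 [y] (5,3)
    t=0.9800 [x] (4,3)
    t=2.0323 [y] (4,4) — stop
  → r_3 = 2.0323
beam 4: φ=90°, α=165°
  cosα=-0.9659 sinα=0.2588 | (5,2) | tMaxX 0.5073 tMaxY 2.9364 | tΔX 1.0353 tΔY 3.8637
    t=0.5073 [x] (4,2)
    t=1.5426 [x] (3,2)
    t=2.5778 [x] (2,2)
    t=2.9364 [y] (2,3)
    t=3.6131 [x] (1,3)
    t=4.6484 [x] (0,3) — stop
  → r_4 = 4.6484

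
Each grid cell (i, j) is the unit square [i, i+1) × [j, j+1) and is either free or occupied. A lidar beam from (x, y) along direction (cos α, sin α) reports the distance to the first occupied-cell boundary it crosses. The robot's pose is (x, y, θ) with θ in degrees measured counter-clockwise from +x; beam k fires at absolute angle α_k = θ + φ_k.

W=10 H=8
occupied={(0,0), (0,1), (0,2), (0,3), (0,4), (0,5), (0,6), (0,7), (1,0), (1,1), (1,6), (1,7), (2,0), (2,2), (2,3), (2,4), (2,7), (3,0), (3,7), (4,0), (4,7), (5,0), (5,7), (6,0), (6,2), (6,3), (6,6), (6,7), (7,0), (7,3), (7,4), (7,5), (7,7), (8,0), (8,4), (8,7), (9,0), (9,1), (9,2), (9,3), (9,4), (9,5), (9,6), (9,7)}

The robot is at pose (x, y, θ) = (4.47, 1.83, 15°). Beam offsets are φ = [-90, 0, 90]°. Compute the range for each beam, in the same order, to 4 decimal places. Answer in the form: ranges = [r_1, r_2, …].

beam 1: φ=-90°, α=285°
  cosα=0.2588 sinα=-0.9659 | (4,1) | tMaxX 2.0478 tMaxY 0.8593 | tΔX 3.8637 tΔY 1.0353
    t=0.8593 [y] (4,0) — stop
  → r_1 = 0.8593
beam 2: φ=0°, α=15°
  cosα=0.9659 sinα=0.2588 | (4,1) | tMaxX 0.5487 tMaxY 0.6568 | tΔX 1.0353 tΔY 3.8637
    t=0.5487 [x] (5,1)
    t=0.6568 [y] (5,2)
    t=1.5840 [x] (6,2) — stop
  → r_2 = 1.5840
beam 3: φ=90°, α=105°
  cosα=-0.2588 sinα=0.9659 | (4,1) | tMaxX 1.8159 tMaxY 0.1760 | tΔX 3.8637 tΔY 1.0353
    t=0.1760 [y] (4,2)
    t=1.2113 [y] (4,3)
    t=1.8159 [x] (3,3)
    t=2.2465 [y] (3,4)
    t=3.2818 [y] (3,5)
    t=4.3171 [y] (3,6)
    t=5.3524 [y] (3,7) — stop
  → r_3 = 5.3524

ranges = [0.8593, 1.5840, 5.3524]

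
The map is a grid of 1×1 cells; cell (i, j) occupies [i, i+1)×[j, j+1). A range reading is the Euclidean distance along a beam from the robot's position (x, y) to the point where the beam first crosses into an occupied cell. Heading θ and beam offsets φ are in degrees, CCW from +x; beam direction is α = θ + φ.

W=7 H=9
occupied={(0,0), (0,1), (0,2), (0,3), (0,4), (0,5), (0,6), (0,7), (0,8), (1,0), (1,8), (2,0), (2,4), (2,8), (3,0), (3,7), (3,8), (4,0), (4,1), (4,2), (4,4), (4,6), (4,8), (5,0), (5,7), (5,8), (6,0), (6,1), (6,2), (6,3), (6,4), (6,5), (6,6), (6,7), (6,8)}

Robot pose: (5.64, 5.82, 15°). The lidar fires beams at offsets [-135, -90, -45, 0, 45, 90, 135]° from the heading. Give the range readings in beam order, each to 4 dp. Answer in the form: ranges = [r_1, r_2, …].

ranges = [1.2800, 1.3909, 0.4157, 0.3727, 0.7200, 1.2216, 0.7390]

beam 1: φ=-135°, α=240°
  cosα=-0.5000 sinα=-0.8660 | (5,5) | tMaxX 1.2800 tMaxY 0.9469 | tΔX 2.0000 tΔY 1.1547
    t=0.9469 [y] (5,4)
    t=1.2800 [x] (4,4) — stop
  → r_1 = 1.2800
beam 2: φ=-90°, α=285°
  cosα=0.2588 sinα=-0.9659 | (5,5) | tMaxX 1.3909 tMaxY 0.8489 | tΔX 3.8637 tΔY 1.0353
    t=0.8489 [y] (5,4)
    t=1.3909 [x] (6,4) — stop
  → r_2 = 1.3909
beam 3: φ=-45°, α=330°
  cosα=0.8660 sinα=-0.5000 | (5,5) | tMaxX 0.4157 tMaxY 1.6400 | tΔX 1.1547 tΔY 2.0000
    t=0.4157 [x] (6,5) — stop
  → r_3 = 0.4157
beam 4: φ=0°, α=15°
  cosα=0.9659 sinα=0.2588 | (5,5) | tMaxX 0.3727 tMaxY 0.6955 | tΔX 1.0353 tΔY 3.8637
    t=0.3727 [x] (6,5) — stop
  → r_4 = 0.3727
beam 5: φ=45°, α=60°
  cosα=0.5000 sinα=0.8660 | (5,5) | tMaxX 0.7200 tMaxY 0.2078 | tΔX 2.0000 tΔY 1.1547
    t=0.2078 [y] (5,6)
    t=0.7200 [x] (6,6) — stop
  → r_5 = 0.7200
beam 6: φ=90°, α=105°
  cosα=-0.2588 sinα=0.9659 | (5,5) | tMaxX 2.4728 tMaxY 0.1863 | tΔX 3.8637 tΔY 1.0353
    t=0.1863 [y] (5,6)
    t=1.2216 [y] (5,7) — stop
  → r_6 = 1.2216
beam 7: φ=135°, α=150°
  cosα=-0.8660 sinα=0.5000 | (5,5) | tMaxX 0.7390 tMaxY 0.3600 | tΔX 1.1547 tΔY 2.0000
    t=0.3600 [y] (5,6)
    t=0.7390 [x] (4,6) — stop
  → r_7 = 0.7390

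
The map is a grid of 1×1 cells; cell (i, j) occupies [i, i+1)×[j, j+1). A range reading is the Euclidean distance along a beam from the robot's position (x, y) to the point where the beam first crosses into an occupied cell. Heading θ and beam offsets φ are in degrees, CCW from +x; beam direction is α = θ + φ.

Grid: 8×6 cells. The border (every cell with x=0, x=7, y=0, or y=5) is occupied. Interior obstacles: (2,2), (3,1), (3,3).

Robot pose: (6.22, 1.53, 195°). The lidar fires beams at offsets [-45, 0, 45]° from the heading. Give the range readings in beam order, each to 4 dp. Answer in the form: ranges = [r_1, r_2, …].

ranges = [2.9400, 2.0478, 0.6120]

beam 1: φ=-45°, α=150°
  dir = (cos 150°, sin 150°) = (-0.8660, 0.5000); from cell (6,1)
  next x-line at t=0.2540, next y-line at t=0.9400; Δt_x=1.1547, Δt_y=2.0000
    x: enter (5,1) at t=0.2540
    y: enter (5,2) at t=0.9400
    x: enter (4,2) at t=1.4087
    x: enter (3,2) at t=2.5634
    y: enter (3,3) at t=2.9400 ← occupied
  → r_1 = 2.9400
beam 2: φ=0°, α=195°
  dir = (cos 195°, sin 195°) = (-0.9659, -0.2588); from cell (6,1)
  next x-line at t=0.2278, next y-line at t=2.0478; Δt_x=1.0353, Δt_y=3.8637
    x: enter (5,1) at t=0.2278
    x: enter (4,1) at t=1.2630
    y: enter (4,0) at t=2.0478 ← occupied
  → r_2 = 2.0478
beam 3: φ=45°, α=240°
  dir = (cos 240°, sin 240°) = (-0.5000, -0.8660); from cell (6,1)
  next x-line at t=0.4400, next y-line at t=0.6120; Δt_x=2.0000, Δt_y=1.1547
    x: enter (5,1) at t=0.4400
    y: enter (5,0) at t=0.6120 ← occupied
  → r_3 = 0.6120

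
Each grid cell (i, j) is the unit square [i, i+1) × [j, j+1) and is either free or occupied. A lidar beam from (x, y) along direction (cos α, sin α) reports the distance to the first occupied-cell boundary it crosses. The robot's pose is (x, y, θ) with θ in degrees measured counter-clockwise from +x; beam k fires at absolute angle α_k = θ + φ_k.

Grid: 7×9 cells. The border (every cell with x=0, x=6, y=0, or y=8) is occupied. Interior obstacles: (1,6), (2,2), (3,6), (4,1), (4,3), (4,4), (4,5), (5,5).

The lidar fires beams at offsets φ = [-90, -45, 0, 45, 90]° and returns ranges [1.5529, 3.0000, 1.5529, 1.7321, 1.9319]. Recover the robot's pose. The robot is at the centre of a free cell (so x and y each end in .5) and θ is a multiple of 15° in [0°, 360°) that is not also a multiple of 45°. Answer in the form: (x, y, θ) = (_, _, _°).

(x, y, θ) = (2.5, 4.5, 345°)

The pose lattice has 27·16 = 432 candidates. Test each by forward raycasting.
  (3.5, 1.5, 30°): beam 1 = 0.5774 ≠ 1.5529 ✗
  (2.5, 7.5, 165°): beam 1 = 0.5176 ≠ 1.5529 ✗
  (3.5, 3.5, 285°): beam 1 = 2.5882 ≠ 1.5529 ✗
  …
  (2.5, 4.5, 345°): r_1=1.5529, r_2=3.0000, r_3=1.5529, r_4=1.7321, r_5=1.9319 — all match ✓
Only this pose fits every beam.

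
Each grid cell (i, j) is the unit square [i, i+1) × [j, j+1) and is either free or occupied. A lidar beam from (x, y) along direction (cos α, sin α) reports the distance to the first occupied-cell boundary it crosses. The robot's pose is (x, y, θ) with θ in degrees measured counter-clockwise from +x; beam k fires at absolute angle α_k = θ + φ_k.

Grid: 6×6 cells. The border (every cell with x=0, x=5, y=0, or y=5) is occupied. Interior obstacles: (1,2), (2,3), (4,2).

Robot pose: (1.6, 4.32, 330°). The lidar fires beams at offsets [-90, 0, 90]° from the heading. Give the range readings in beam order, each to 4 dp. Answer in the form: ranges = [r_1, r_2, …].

beam 1: φ=-90°, α=240°
  cosα=-0.5000 sinα=-0.8660 | (1,4) | tMaxX 1.2000 tMaxY 0.3695 | tΔX 2.0000 tΔY 1.1547
    t=0.3695 [y] (1,3)
    t=1.2000 [x] (0,3) — stop
  → r_1 = 1.2000
beam 2: φ=0°, α=330°
  cosα=0.8660 sinα=-0.5000 | (1,4) | tMaxX 0.4619 tMaxY 0.6400 | tΔX 1.1547 tΔY 2.0000
    t=0.4619 [x] (2,4)
    t=0.6400 [y] (2,3) — stop
  → r_2 = 0.6400
beam 3: φ=90°, α=60°
  cosα=0.5000 sinα=0.8660 | (1,4) | tMaxX 0.8000 tMaxY 0.7852 | tΔX 2.0000 tΔY 1.1547
    t=0.7852 [y] (1,5) — stop
  → r_3 = 0.7852

ranges = [1.2000, 0.6400, 0.7852]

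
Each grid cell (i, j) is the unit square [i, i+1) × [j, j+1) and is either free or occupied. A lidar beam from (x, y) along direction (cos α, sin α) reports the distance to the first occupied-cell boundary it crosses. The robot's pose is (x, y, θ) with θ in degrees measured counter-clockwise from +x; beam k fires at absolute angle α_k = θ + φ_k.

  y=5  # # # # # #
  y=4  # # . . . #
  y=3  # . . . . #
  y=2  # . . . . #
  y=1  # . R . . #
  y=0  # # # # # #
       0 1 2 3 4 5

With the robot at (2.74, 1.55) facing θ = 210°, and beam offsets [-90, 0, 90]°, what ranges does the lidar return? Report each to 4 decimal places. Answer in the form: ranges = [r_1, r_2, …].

ranges = [2.8290, 1.1000, 0.6351]

beam 1: φ=-90°, α=120°
  d=(-0.5000,0.8660)  start (2,1)  tX=1.4800 tY=0.5196  stride 1/|dx|=2.0000 1/|dy|=1.1547
    cross y-line → (2,2), t=0.5196
    cross x-line → (1,2), t=1.4800
    cross y-line → (1,3), t=1.6743
    cross y-line → (1,4), t=2.8290 (wall)
  → r_1 = 2.8290
beam 2: φ=0°, α=210°
  d=(-0.8660,-0.5000)  start (2,1)  tX=0.8545 tY=1.1000  stride 1/|dx|=1.1547 1/|dy|=2.0000
    cross x-line → (1,1), t=0.8545
    cross y-line → (1,0), t=1.1000 (wall)
  → r_2 = 1.1000
beam 3: φ=90°, α=300°
  d=(0.5000,-0.8660)  start (2,1)  tX=0.5200 tY=0.6351  stride 1/|dx|=2.0000 1/|dy|=1.1547
    cross x-line → (3,1), t=0.5200
    cross y-line → (3,0), t=0.6351 (wall)
  → r_3 = 0.6351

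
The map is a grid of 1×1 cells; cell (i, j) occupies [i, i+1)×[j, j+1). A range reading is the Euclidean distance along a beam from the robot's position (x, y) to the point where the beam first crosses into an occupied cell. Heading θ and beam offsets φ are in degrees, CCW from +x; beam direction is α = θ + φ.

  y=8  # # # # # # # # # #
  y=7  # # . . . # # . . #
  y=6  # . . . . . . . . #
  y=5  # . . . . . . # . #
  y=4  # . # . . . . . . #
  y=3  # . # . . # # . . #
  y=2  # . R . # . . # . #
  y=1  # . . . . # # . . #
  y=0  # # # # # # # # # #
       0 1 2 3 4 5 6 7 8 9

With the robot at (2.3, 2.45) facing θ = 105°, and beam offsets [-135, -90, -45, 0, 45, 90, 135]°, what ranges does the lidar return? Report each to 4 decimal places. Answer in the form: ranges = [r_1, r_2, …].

ranges = [2.9000, 1.7600, 0.6351, 0.5694, 1.5011, 1.3459, 1.6743]

beam 1: φ=-135°, α=330°
  d=(0.8660,-0.5000)  start (2,2)  tX=0.8083 tY=0.9000  stride 1/|dx|=1.1547 1/|dy|=2.0000
    cross x-line → (3,2), t=0.8083
    cross y-line → (3,1), t=0.9000
    cross x-line → (4,1), t=1.9630
    cross y-line → (4,0), t=2.9000 (wall)
  → r_1 = 2.9000
beam 2: φ=-90°, α=15°
  d=(0.9659,0.2588)  start (2,2)  tX=0.7247 tY=2.1250  stride 1/|dx|=1.0353 1/|dy|=3.8637
    cross x-line → (3,2), t=0.7247
    cross x-line → (4,2), t=1.7600 (wall)
  → r_2 = 1.7600
beam 3: φ=-45°, α=60°
  d=(0.5000,0.8660)  start (2,2)  tX=1.4000 tY=0.6351  stride 1/|dx|=2.0000 1/|dy|=1.1547
    cross y-line → (2,3), t=0.6351 (wall)
  → r_3 = 0.6351
beam 4: φ=0°, α=105°
  d=(-0.2588,0.9659)  start (2,2)  tX=1.1591 tY=0.5694  stride 1/|dx|=3.8637 1/|dy|=1.0353
    cross y-line → (2,3), t=0.5694 (wall)
  → r_4 = 0.5694
beam 5: φ=45°, α=150°
  d=(-0.8660,0.5000)  start (2,2)  tX=0.3464 tY=1.1000  stride 1/|dx|=1.1547 1/|dy|=2.0000
    cross x-line → (1,2), t=0.3464
    cross y-line → (1,3), t=1.1000
    cross x-line → (0,3), t=1.5011 (wall)
  → r_5 = 1.5011
beam 6: φ=90°, α=195°
  d=(-0.9659,-0.2588)  start (2,2)  tX=0.3106 tY=1.7387  stride 1/|dx|=1.0353 1/|dy|=3.8637
    cross x-line → (1,2), t=0.3106
    cross x-line → (0,2), t=1.3459 (wall)
  → r_6 = 1.3459
beam 7: φ=135°, α=240°
  d=(-0.5000,-0.8660)  start (2,2)  tX=0.6000 tY=0.5196  stride 1/|dx|=2.0000 1/|dy|=1.1547
    cross y-line → (2,1), t=0.5196
    cross x-line → (1,1), t=0.6000
    cross y-line → (1,0), t=1.6743 (wall)
  → r_7 = 1.6743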